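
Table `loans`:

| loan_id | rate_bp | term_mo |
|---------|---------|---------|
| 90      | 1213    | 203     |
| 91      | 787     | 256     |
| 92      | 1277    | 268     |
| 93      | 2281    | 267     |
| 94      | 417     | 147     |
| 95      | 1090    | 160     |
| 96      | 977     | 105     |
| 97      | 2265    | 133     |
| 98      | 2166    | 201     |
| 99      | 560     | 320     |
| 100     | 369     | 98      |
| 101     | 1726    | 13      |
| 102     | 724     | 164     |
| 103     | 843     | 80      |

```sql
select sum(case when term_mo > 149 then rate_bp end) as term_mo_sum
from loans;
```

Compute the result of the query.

10098

loan_id=90: ✓ → 1213
loan_id=91: ✓ → 787
loan_id=92: ✓ → 1277
loan_id=93: ✓ → 2281
loan_id=94: ✗
loan_id=95: ✓ → 1090
loan_id=96: ✗
loan_id=97: ✗
loan_id=98: ✓ → 2166
loan_id=99: ✓ → 560
loan_id=100: ✗
loan_id=101: ✗
loan_id=102: ✓ → 724
loan_id=103: ✗
term_mo_sum = 1213 + 787 + 1277 + 2281 + 1090 + 2166 + 560 + 724 = 10098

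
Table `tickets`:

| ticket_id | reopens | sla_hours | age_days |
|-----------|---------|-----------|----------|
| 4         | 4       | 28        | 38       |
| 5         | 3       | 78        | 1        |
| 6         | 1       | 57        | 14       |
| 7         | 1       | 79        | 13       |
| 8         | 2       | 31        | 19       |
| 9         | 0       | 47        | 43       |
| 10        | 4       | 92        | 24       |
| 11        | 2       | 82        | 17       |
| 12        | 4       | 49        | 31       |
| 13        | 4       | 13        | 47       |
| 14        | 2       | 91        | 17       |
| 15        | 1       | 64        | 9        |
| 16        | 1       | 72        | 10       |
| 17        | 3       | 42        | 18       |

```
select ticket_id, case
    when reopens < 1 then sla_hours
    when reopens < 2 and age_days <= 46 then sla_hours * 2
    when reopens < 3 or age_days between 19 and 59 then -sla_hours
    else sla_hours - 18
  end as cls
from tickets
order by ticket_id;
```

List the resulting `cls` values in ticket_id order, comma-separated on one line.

ticket_id=4: reopens < 3 or age_days between 19 and 59 → -28
ticket_id=5: ELSE → 60
ticket_id=6: reopens < 2 and age_days <= 46 → 114
ticket_id=7: reopens < 2 and age_days <= 46 → 158
ticket_id=8: reopens < 3 or age_days between 19 and 59 → -31
ticket_id=9: reopens < 1 → 47
ticket_id=10: reopens < 3 or age_days between 19 and 59 → -92
ticket_id=11: reopens < 3 or age_days between 19 and 59 → -82
ticket_id=12: reopens < 3 or age_days between 19 and 59 → -49
ticket_id=13: reopens < 3 or age_days between 19 and 59 → -13
ticket_id=14: reopens < 3 or age_days between 19 and 59 → -91
ticket_id=15: reopens < 2 and age_days <= 46 → 128
ticket_id=16: reopens < 2 and age_days <= 46 → 144
ticket_id=17: ELSE → 24

-28, 60, 114, 158, -31, 47, -92, -82, -49, -13, -91, 128, 144, 24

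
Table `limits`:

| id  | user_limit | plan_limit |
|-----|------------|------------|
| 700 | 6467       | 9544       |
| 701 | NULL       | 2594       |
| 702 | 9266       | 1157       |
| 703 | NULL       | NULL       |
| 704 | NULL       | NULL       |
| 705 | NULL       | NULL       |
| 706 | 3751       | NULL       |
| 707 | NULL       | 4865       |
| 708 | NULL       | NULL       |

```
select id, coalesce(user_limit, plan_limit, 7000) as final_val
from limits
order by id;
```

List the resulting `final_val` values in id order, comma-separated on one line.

id=700: user_limit=6467 → 6467
id=701: user_limit=NULL, plan_limit=2594 → 2594
id=702: user_limit=9266 → 9266
id=703: user_limit=NULL, plan_limit=NULL, → literal 7000 → 7000
id=704: user_limit=NULL, plan_limit=NULL, → literal 7000 → 7000
id=705: user_limit=NULL, plan_limit=NULL, → literal 7000 → 7000
id=706: user_limit=3751 → 3751
id=707: user_limit=NULL, plan_limit=4865 → 4865
id=708: user_limit=NULL, plan_limit=NULL, → literal 7000 → 7000

6467, 2594, 9266, 7000, 7000, 7000, 3751, 4865, 7000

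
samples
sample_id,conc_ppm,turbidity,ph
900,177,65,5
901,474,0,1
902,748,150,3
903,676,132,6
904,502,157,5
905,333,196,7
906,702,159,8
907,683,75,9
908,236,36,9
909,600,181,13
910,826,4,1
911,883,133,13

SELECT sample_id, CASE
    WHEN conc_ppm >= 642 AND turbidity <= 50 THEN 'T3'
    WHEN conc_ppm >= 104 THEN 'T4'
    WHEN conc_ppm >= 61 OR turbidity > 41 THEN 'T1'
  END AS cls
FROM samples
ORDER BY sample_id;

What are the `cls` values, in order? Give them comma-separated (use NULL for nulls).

T4, T4, T4, T4, T4, T4, T4, T4, T4, T4, T3, T4

sample_id=900: conc_ppm >= 104 → T4
sample_id=901: conc_ppm >= 104 → T4
sample_id=902: conc_ppm >= 104 → T4
sample_id=903: conc_ppm >= 104 → T4
sample_id=904: conc_ppm >= 104 → T4
sample_id=905: conc_ppm >= 104 → T4
sample_id=906: conc_ppm >= 104 → T4
sample_id=907: conc_ppm >= 104 → T4
sample_id=908: conc_ppm >= 104 → T4
sample_id=909: conc_ppm >= 104 → T4
sample_id=910: conc_ppm >= 642 AND turbidity <= 50 → T3
sample_id=911: conc_ppm >= 104 → T4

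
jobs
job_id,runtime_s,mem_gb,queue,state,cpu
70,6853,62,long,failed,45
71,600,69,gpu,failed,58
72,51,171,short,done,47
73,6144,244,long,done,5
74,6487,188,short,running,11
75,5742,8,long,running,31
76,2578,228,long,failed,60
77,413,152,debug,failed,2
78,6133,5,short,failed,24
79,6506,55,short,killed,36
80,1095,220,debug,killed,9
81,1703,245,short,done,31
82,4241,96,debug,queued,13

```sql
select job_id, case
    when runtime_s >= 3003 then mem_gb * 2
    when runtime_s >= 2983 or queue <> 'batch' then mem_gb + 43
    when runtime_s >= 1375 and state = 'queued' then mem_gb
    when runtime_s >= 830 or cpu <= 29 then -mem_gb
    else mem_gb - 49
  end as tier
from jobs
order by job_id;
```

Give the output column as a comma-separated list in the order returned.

job_id=70: runtime_s >= 3003 → 124
job_id=71: runtime_s >= 2983 or queue <> 'batch' → 112
job_id=72: runtime_s >= 2983 or queue <> 'batch' → 214
job_id=73: runtime_s >= 3003 → 488
job_id=74: runtime_s >= 3003 → 376
job_id=75: runtime_s >= 3003 → 16
job_id=76: runtime_s >= 2983 or queue <> 'batch' → 271
job_id=77: runtime_s >= 2983 or queue <> 'batch' → 195
job_id=78: runtime_s >= 3003 → 10
job_id=79: runtime_s >= 3003 → 110
job_id=80: runtime_s >= 2983 or queue <> 'batch' → 263
job_id=81: runtime_s >= 2983 or queue <> 'batch' → 288
job_id=82: runtime_s >= 3003 → 192

124, 112, 214, 488, 376, 16, 271, 195, 10, 110, 263, 288, 192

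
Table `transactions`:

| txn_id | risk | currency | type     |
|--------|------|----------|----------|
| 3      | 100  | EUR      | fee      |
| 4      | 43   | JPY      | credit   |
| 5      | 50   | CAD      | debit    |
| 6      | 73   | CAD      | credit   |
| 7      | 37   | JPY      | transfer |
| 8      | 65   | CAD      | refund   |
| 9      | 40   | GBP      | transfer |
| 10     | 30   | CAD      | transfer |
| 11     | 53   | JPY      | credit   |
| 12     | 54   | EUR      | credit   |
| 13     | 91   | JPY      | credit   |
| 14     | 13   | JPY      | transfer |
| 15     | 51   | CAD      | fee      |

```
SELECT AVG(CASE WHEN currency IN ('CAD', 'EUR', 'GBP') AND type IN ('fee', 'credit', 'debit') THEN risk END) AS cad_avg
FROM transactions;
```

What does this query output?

txn_id=3: ✓ → 100
txn_id=4: ✗
txn_id=5: ✓ → 50
txn_id=6: ✓ → 73
txn_id=7: ✗
txn_id=8: ✗
txn_id=9: ✗
txn_id=10: ✗
txn_id=11: ✗
txn_id=12: ✓ → 54
txn_id=13: ✗
txn_id=14: ✗
txn_id=15: ✓ → 51
cad_avg = (100 + 50 + 73 + 54 + 51) / 5 = 65.6

65.6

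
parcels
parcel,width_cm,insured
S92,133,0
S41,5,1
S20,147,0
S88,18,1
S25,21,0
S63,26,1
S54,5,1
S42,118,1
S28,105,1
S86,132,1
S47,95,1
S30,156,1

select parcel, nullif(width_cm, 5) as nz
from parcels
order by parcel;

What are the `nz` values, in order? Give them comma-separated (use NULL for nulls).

parcel=S20: width_cm=147 vs 5: differ → 147
parcel=S25: width_cm=21 vs 5: differ → 21
parcel=S28: width_cm=105 vs 5: differ → 105
parcel=S30: width_cm=156 vs 5: differ → 156
parcel=S41: width_cm=5 vs 5: equal → NULL
parcel=S42: width_cm=118 vs 5: differ → 118
parcel=S47: width_cm=95 vs 5: differ → 95
parcel=S54: width_cm=5 vs 5: equal → NULL
parcel=S63: width_cm=26 vs 5: differ → 26
parcel=S86: width_cm=132 vs 5: differ → 132
parcel=S88: width_cm=18 vs 5: differ → 18
parcel=S92: width_cm=133 vs 5: differ → 133

147, 21, 105, 156, NULL, 118, 95, NULL, 26, 132, 18, 133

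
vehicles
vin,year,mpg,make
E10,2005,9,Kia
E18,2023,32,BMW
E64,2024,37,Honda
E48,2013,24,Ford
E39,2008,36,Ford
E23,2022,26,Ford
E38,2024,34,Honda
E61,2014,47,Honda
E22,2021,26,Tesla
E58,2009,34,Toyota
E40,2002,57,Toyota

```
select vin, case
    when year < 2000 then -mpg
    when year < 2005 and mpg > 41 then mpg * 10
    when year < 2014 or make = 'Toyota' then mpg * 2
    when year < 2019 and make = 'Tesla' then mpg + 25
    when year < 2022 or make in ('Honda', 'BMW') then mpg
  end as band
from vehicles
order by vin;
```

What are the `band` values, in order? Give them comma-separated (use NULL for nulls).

vin=E10: year < 2014 or make = 'Toyota' → 18
vin=E18: year < 2022 or make in ('Honda', 'BMW') → 32
vin=E22: year < 2022 or make in ('Honda', 'BMW') → 26
vin=E23: (no match → NULL) → NULL
vin=E38: year < 2022 or make in ('Honda', 'BMW') → 34
vin=E39: year < 2014 or make = 'Toyota' → 72
vin=E40: year < 2005 and mpg > 41 → 570
vin=E48: year < 2014 or make = 'Toyota' → 48
vin=E58: year < 2014 or make = 'Toyota' → 68
vin=E61: year < 2022 or make in ('Honda', 'BMW') → 47
vin=E64: year < 2022 or make in ('Honda', 'BMW') → 37

18, 32, 26, NULL, 34, 72, 570, 48, 68, 47, 37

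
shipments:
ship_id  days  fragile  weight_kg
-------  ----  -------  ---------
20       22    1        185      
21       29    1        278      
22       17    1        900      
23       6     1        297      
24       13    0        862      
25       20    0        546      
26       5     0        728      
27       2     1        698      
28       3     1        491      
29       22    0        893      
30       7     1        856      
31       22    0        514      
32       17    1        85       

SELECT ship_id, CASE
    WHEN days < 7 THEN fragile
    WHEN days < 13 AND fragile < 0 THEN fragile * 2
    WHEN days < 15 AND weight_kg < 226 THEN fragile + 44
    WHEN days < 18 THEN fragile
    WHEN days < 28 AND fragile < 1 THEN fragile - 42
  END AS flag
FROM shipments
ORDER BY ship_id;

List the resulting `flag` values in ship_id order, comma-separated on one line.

ship_id=20: (no match → NULL) → NULL
ship_id=21: (no match → NULL) → NULL
ship_id=22: days < 18 → 1
ship_id=23: days < 7 → 1
ship_id=24: days < 18 → 0
ship_id=25: days < 28 AND fragile < 1 → -42
ship_id=26: days < 7 → 0
ship_id=27: days < 7 → 1
ship_id=28: days < 7 → 1
ship_id=29: days < 28 AND fragile < 1 → -42
ship_id=30: days < 18 → 1
ship_id=31: days < 28 AND fragile < 1 → -42
ship_id=32: days < 18 → 1

NULL, NULL, 1, 1, 0, -42, 0, 1, 1, -42, 1, -42, 1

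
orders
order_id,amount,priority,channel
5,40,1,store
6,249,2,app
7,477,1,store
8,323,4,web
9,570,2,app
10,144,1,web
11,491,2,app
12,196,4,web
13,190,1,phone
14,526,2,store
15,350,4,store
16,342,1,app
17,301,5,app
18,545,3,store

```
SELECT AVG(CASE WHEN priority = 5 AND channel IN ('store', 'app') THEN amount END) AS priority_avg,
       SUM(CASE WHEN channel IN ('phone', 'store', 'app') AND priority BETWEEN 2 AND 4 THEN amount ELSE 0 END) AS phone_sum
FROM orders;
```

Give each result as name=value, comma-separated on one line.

[priority_avg: priority = 5 AND channel IN ('store', 'app')]
order_id=5: ✗
order_id=6: ✗
order_id=7: ✗
order_id=8: ✗
order_id=9: ✗
order_id=10: ✗
order_id=11: ✗
order_id=12: ✗
order_id=13: ✗
order_id=14: ✗
order_id=15: ✗
order_id=16: ✗
order_id=17: ✓ → 301
order_id=18: ✗
priority_avg = 301
—
[phone_sum: channel IN ('phone', 'store', 'app') AND priority BETWEEN 2 AND 4]
order_id=5: ✗
order_id=6: ✓ → 249
order_id=7: ✗
order_id=8: ✗
order_id=9: ✓ → 570
order_id=10: ✗
order_id=11: ✓ → 491
order_id=12: ✗
order_id=13: ✗
order_id=14: ✓ → 526
order_id=15: ✓ → 350
order_id=16: ✗
order_id=17: ✗
order_id=18: ✓ → 545
phone_sum = 249 + 570 + 491 + 526 + 350 + 545 = 2731

priority_avg=301, phone_sum=2731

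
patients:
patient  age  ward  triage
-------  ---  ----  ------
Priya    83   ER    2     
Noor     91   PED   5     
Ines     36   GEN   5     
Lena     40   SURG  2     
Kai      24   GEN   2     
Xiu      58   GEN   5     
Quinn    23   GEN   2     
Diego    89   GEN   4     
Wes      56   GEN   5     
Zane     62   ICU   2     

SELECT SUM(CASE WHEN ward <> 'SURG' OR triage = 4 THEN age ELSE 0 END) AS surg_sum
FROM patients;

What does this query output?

522

patient=Priya: ✓ → 83
patient=Noor: ✓ → 91
patient=Ines: ✓ → 36
patient=Lena: ✗
patient=Kai: ✓ → 24
patient=Xiu: ✓ → 58
patient=Quinn: ✓ → 23
patient=Diego: ✓ → 89
patient=Wes: ✓ → 56
patient=Zane: ✓ → 62
surg_sum = 83 + 91 + 36 + 24 + 58 + 23 + 89 + 56 + 62 = 522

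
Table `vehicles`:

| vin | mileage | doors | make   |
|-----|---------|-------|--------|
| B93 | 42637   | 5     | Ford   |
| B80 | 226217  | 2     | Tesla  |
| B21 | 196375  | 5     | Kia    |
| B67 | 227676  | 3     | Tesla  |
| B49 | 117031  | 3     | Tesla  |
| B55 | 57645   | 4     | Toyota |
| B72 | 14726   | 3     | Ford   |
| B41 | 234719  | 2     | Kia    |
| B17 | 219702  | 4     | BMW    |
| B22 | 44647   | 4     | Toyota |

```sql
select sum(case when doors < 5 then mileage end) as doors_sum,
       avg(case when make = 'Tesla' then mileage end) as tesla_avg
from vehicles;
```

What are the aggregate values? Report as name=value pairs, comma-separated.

doors_sum=1142363, tesla_avg=190308

[doors_sum: doors < 5]
vin=B93: ✗
vin=B80: ✓ → 226217
vin=B21: ✗
vin=B67: ✓ → 227676
vin=B49: ✓ → 117031
vin=B55: ✓ → 57645
vin=B72: ✓ → 14726
vin=B41: ✓ → 234719
vin=B17: ✓ → 219702
vin=B22: ✓ → 44647
doors_sum = 226217 + 227676 + 117031 + 57645 + 14726 + 234719 + 219702 + 44647 = 1142363
—
[tesla_avg: make = 'Tesla']
vin=B93: ✗
vin=B80: ✓ → 226217
vin=B21: ✗
vin=B67: ✓ → 227676
vin=B49: ✓ → 117031
vin=B55: ✗
vin=B72: ✗
vin=B41: ✗
vin=B17: ✗
vin=B22: ✗
tesla_avg = (226217 + 227676 + 117031) / 3 = 190308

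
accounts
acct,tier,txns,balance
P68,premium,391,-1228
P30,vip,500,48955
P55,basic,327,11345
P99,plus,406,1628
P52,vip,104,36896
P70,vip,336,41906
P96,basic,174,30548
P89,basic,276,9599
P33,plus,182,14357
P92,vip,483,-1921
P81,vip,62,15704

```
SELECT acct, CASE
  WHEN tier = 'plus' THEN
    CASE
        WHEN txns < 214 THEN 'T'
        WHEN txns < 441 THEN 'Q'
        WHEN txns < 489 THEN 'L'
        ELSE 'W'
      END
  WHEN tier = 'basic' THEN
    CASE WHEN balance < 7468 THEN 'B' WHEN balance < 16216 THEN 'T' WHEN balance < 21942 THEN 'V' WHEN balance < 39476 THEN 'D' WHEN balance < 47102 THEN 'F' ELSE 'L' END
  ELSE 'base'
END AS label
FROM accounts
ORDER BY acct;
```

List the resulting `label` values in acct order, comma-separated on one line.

acct=P30: tier='vip' → outer ELSE → base
acct=P33: tier='plus' → inner[txns < 214] → T
acct=P52: tier='vip' → outer ELSE → base
acct=P55: tier='basic' → inner[balance < 16216] → T
acct=P68: tier='premium' → outer ELSE → base
acct=P70: tier='vip' → outer ELSE → base
acct=P81: tier='vip' → outer ELSE → base
acct=P89: tier='basic' → inner[balance < 16216] → T
acct=P92: tier='vip' → outer ELSE → base
acct=P96: tier='basic' → inner[balance < 39476] → D
acct=P99: tier='plus' → inner[txns < 441] → Q

base, T, base, T, base, base, base, T, base, D, Q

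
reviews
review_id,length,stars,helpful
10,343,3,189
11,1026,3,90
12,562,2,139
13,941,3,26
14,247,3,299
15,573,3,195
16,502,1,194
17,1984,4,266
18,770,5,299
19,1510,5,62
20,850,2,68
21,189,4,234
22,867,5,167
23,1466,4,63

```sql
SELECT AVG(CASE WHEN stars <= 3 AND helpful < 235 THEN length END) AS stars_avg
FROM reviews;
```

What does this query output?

review_id=10: ✓ → 343
review_id=11: ✓ → 1026
review_id=12: ✓ → 562
review_id=13: ✓ → 941
review_id=14: ✗
review_id=15: ✓ → 573
review_id=16: ✓ → 502
review_id=17: ✗
review_id=18: ✗
review_id=19: ✗
review_id=20: ✓ → 850
review_id=21: ✗
review_id=22: ✗
review_id=23: ✗
stars_avg = (343 + 1026 + 562 + 941 + 573 + 502 + 850) / 7 = 685.2857142857

685.2857142857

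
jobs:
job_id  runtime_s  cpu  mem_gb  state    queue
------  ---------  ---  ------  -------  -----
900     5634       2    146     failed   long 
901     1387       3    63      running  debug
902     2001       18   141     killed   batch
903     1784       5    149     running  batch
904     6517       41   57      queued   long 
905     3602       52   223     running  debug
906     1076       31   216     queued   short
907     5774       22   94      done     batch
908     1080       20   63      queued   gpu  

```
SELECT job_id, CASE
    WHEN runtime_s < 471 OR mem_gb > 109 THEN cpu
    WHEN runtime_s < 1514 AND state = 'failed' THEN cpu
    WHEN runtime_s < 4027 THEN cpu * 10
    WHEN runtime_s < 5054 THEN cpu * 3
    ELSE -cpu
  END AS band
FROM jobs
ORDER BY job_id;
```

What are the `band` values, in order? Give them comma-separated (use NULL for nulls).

2, 30, 18, 5, -41, 52, 31, -22, 200

job_id=900: runtime_s < 471 OR mem_gb > 109 → 2
job_id=901: runtime_s < 4027 → 30
job_id=902: runtime_s < 471 OR mem_gb > 109 → 18
job_id=903: runtime_s < 471 OR mem_gb > 109 → 5
job_id=904: ELSE → -41
job_id=905: runtime_s < 471 OR mem_gb > 109 → 52
job_id=906: runtime_s < 471 OR mem_gb > 109 → 31
job_id=907: ELSE → -22
job_id=908: runtime_s < 4027 → 200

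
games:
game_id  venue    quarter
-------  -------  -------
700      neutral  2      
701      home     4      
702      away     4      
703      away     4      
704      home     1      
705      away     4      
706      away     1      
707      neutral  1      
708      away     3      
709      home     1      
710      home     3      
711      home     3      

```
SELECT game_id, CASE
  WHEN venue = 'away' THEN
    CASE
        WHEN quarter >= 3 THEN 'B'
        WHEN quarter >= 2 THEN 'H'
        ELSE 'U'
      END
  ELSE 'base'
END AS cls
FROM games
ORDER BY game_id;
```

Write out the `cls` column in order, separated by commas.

base, base, B, B, base, B, U, base, B, base, base, base

game_id=700: venue='neutral' → outer ELSE → base
game_id=701: venue='home' → outer ELSE → base
game_id=702: venue='away' → inner[quarter >= 3] → B
game_id=703: venue='away' → inner[quarter >= 3] → B
game_id=704: venue='home' → outer ELSE → base
game_id=705: venue='away' → inner[quarter >= 3] → B
game_id=706: venue='away' → inner[ELSE] → U
game_id=707: venue='neutral' → outer ELSE → base
game_id=708: venue='away' → inner[quarter >= 3] → B
game_id=709: venue='home' → outer ELSE → base
game_id=710: venue='home' → outer ELSE → base
game_id=711: venue='home' → outer ELSE → base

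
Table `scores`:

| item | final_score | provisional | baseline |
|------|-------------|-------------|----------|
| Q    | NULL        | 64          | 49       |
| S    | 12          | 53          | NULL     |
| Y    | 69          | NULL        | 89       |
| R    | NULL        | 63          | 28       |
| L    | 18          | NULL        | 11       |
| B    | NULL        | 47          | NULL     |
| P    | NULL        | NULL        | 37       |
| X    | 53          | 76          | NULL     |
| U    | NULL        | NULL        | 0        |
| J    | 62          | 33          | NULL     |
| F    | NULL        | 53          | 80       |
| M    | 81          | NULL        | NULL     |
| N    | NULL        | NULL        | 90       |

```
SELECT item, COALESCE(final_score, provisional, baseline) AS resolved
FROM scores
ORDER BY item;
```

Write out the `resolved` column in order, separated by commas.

47, 53, 62, 18, 81, 90, 37, 64, 63, 12, 0, 53, 69

item=B: final_score=NULL, provisional=47 → 47
item=F: final_score=NULL, provisional=53 → 53
item=J: final_score=62 → 62
item=L: final_score=18 → 18
item=M: final_score=81 → 81
item=N: final_score=NULL, provisional=NULL, baseline=90 → 90
item=P: final_score=NULL, provisional=NULL, baseline=37 → 37
item=Q: final_score=NULL, provisional=64 → 64
item=R: final_score=NULL, provisional=63 → 63
item=S: final_score=12 → 12
item=U: final_score=NULL, provisional=NULL, baseline=0 → 0
item=X: final_score=53 → 53
item=Y: final_score=69 → 69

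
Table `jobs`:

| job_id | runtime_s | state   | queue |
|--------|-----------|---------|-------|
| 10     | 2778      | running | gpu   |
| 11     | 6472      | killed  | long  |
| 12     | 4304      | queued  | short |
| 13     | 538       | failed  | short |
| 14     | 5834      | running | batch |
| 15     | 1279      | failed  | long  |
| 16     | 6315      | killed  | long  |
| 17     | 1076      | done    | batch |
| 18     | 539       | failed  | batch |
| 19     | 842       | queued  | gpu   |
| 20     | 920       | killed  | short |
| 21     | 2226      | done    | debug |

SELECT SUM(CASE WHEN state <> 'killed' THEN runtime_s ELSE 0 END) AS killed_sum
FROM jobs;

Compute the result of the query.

job_id=10: ✓ → 2778
job_id=11: ✗
job_id=12: ✓ → 4304
job_id=13: ✓ → 538
job_id=14: ✓ → 5834
job_id=15: ✓ → 1279
job_id=16: ✗
job_id=17: ✓ → 1076
job_id=18: ✓ → 539
job_id=19: ✓ → 842
job_id=20: ✗
job_id=21: ✓ → 2226
killed_sum = 2778 + 4304 + 538 + 5834 + 1279 + 1076 + 539 + 842 + 2226 = 19416

19416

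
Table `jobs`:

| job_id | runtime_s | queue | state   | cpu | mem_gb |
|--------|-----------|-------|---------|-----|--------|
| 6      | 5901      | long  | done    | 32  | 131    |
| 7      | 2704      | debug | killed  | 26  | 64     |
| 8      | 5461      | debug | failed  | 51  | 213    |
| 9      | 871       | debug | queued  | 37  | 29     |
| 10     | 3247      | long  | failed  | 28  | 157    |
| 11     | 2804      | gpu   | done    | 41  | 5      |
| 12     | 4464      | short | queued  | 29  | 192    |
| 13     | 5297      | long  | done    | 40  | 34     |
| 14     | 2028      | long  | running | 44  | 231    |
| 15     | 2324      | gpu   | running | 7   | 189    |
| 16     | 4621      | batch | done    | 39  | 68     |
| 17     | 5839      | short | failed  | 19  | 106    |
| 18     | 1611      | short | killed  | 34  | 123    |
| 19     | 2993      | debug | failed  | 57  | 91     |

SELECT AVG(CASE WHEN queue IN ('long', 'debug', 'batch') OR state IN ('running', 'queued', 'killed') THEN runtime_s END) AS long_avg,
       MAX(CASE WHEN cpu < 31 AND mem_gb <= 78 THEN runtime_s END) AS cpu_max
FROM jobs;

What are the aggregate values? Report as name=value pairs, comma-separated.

[long_avg: queue IN ('long', 'debug', 'batch') OR state IN ('running', 'queued', 'killed')]
job_id=6: ✓ → 5901
job_id=7: ✓ → 2704
job_id=8: ✓ → 5461
job_id=9: ✓ → 871
job_id=10: ✓ → 3247
job_id=11: ✗
job_id=12: ✓ → 4464
job_id=13: ✓ → 5297
job_id=14: ✓ → 2028
job_id=15: ✓ → 2324
job_id=16: ✓ → 4621
job_id=17: ✗
job_id=18: ✓ → 1611
job_id=19: ✓ → 2993
long_avg = (5901 + 2704 + 5461 + 871 + 3247 + 4464 + 5297 + 2028 + 2324 + 4621 + 1611 + 2993) / 12 = 3460.1666666667
—
[cpu_max: cpu < 31 AND mem_gb <= 78]
job_id=6: ✗
job_id=7: ✓ → 2704
job_id=8: ✗
job_id=9: ✗
job_id=10: ✗
job_id=11: ✗
job_id=12: ✗
job_id=13: ✗
job_id=14: ✗
job_id=15: ✗
job_id=16: ✗
job_id=17: ✗
job_id=18: ✗
job_id=19: ✗
cpu_max = MAX(2704) = 2704

long_avg=3460.1666666667, cpu_max=2704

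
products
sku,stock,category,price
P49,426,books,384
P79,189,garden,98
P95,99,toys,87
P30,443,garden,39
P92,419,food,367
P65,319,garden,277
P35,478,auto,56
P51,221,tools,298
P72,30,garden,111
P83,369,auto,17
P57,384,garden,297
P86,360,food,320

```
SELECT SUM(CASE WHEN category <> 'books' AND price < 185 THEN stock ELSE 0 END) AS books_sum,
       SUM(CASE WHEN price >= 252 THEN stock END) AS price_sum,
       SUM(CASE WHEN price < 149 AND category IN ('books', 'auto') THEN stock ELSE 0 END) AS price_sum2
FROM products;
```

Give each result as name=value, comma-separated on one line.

books_sum=1608, price_sum=2129, price_sum2=847

[books_sum: category <> 'books' AND price < 185]
sku=P49: ✗
sku=P79: ✓ → 189
sku=P95: ✓ → 99
sku=P30: ✓ → 443
sku=P92: ✗
sku=P65: ✗
sku=P35: ✓ → 478
sku=P51: ✗
sku=P72: ✓ → 30
sku=P83: ✓ → 369
sku=P57: ✗
sku=P86: ✗
books_sum = 189 + 99 + 443 + 478 + 30 + 369 = 1608
—
[price_sum: price >= 252]
sku=P49: ✓ → 426
sku=P79: ✗
sku=P95: ✗
sku=P30: ✗
sku=P92: ✓ → 419
sku=P65: ✓ → 319
sku=P35: ✗
sku=P51: ✓ → 221
sku=P72: ✗
sku=P83: ✗
sku=P57: ✓ → 384
sku=P86: ✓ → 360
price_sum = 426 + 419 + 319 + 221 + 384 + 360 = 2129
—
[price_sum2: price < 149 AND category IN ('books', 'auto')]
sku=P49: ✗
sku=P79: ✗
sku=P95: ✗
sku=P30: ✗
sku=P92: ✗
sku=P65: ✗
sku=P35: ✓ → 478
sku=P51: ✗
sku=P72: ✗
sku=P83: ✓ → 369
sku=P57: ✗
sku=P86: ✗
price_sum2 = 478 + 369 = 847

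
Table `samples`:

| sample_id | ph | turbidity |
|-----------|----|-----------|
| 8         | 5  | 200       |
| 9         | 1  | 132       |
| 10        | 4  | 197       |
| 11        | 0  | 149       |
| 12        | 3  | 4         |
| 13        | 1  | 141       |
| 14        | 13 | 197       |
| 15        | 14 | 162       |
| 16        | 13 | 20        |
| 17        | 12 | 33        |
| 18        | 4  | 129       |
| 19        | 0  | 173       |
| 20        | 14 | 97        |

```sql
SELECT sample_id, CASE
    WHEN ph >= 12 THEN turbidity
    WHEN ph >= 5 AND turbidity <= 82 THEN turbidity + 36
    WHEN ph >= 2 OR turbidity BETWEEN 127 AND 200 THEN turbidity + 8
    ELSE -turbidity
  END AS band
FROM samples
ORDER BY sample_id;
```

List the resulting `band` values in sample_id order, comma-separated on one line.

208, 140, 205, 157, 12, 149, 197, 162, 20, 33, 137, 181, 97

sample_id=8: ph >= 2 OR turbidity BETWEEN 127 AND 200 → 208
sample_id=9: ph >= 2 OR turbidity BETWEEN 127 AND 200 → 140
sample_id=10: ph >= 2 OR turbidity BETWEEN 127 AND 200 → 205
sample_id=11: ph >= 2 OR turbidity BETWEEN 127 AND 200 → 157
sample_id=12: ph >= 2 OR turbidity BETWEEN 127 AND 200 → 12
sample_id=13: ph >= 2 OR turbidity BETWEEN 127 AND 200 → 149
sample_id=14: ph >= 12 → 197
sample_id=15: ph >= 12 → 162
sample_id=16: ph >= 12 → 20
sample_id=17: ph >= 12 → 33
sample_id=18: ph >= 2 OR turbidity BETWEEN 127 AND 200 → 137
sample_id=19: ph >= 2 OR turbidity BETWEEN 127 AND 200 → 181
sample_id=20: ph >= 12 → 97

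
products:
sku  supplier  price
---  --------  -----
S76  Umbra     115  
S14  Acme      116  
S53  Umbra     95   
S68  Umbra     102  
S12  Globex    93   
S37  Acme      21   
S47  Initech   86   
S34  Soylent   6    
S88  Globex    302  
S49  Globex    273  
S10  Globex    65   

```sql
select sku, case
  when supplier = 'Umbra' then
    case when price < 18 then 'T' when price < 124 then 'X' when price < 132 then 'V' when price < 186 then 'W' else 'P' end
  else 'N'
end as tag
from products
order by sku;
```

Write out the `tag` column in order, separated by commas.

N, N, N, N, N, N, N, X, X, X, N

sku=S10: supplier='Globex' → outer ELSE → N
sku=S12: supplier='Globex' → outer ELSE → N
sku=S14: supplier='Acme' → outer ELSE → N
sku=S34: supplier='Soylent' → outer ELSE → N
sku=S37: supplier='Acme' → outer ELSE → N
sku=S47: supplier='Initech' → outer ELSE → N
sku=S49: supplier='Globex' → outer ELSE → N
sku=S53: supplier='Umbra' → inner[price < 124] → X
sku=S68: supplier='Umbra' → inner[price < 124] → X
sku=S76: supplier='Umbra' → inner[price < 124] → X
sku=S88: supplier='Globex' → outer ELSE → N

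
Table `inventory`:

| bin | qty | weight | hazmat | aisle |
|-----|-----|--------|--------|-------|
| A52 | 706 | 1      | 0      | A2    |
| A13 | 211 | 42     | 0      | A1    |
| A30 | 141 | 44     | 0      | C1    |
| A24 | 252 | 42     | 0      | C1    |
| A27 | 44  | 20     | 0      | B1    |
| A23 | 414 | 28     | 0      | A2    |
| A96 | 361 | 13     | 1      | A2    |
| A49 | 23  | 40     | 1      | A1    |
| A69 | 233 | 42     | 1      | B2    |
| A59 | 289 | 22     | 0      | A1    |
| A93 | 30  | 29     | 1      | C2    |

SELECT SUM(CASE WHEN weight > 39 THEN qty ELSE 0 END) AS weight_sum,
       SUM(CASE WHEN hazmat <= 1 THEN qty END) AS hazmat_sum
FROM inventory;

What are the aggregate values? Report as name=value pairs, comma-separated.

[weight_sum: weight > 39]
bin=A52: ✗
bin=A13: ✓ → 211
bin=A30: ✓ → 141
bin=A24: ✓ → 252
bin=A27: ✗
bin=A23: ✗
bin=A96: ✗
bin=A49: ✓ → 23
bin=A69: ✓ → 233
bin=A59: ✗
bin=A93: ✗
weight_sum = 211 + 141 + 252 + 23 + 233 = 860
—
[hazmat_sum: hazmat <= 1]
bin=A52: ✓ → 706
bin=A13: ✓ → 211
bin=A30: ✓ → 141
bin=A24: ✓ → 252
bin=A27: ✓ → 44
bin=A23: ✓ → 414
bin=A96: ✓ → 361
bin=A49: ✓ → 23
bin=A69: ✓ → 233
bin=A59: ✓ → 289
bin=A93: ✓ → 30
hazmat_sum = 706 + 211 + 141 + 252 + 44 + 414 + 361 + 23 + 233 + 289 + 30 = 2704

weight_sum=860, hazmat_sum=2704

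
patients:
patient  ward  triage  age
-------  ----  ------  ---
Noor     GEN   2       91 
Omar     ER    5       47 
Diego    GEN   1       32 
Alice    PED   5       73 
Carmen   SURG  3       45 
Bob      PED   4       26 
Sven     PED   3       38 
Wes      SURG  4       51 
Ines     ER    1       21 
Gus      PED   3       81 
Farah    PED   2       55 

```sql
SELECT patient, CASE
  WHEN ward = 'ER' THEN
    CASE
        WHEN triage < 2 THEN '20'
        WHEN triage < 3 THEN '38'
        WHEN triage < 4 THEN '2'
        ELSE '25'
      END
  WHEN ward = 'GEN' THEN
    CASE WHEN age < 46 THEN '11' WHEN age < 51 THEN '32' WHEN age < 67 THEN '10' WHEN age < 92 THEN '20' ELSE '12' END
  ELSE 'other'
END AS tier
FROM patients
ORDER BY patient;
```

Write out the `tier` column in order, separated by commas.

other, other, other, 11, other, other, 20, 20, 25, other, other

patient=Alice: ward='PED' → outer ELSE → other
patient=Bob: ward='PED' → outer ELSE → other
patient=Carmen: ward='SURG' → outer ELSE → other
patient=Diego: ward='GEN' → inner[age < 46] → 11
patient=Farah: ward='PED' → outer ELSE → other
patient=Gus: ward='PED' → outer ELSE → other
patient=Ines: ward='ER' → inner[triage < 2] → 20
patient=Noor: ward='GEN' → inner[age < 92] → 20
patient=Omar: ward='ER' → inner[ELSE] → 25
patient=Sven: ward='PED' → outer ELSE → other
patient=Wes: ward='SURG' → outer ELSE → other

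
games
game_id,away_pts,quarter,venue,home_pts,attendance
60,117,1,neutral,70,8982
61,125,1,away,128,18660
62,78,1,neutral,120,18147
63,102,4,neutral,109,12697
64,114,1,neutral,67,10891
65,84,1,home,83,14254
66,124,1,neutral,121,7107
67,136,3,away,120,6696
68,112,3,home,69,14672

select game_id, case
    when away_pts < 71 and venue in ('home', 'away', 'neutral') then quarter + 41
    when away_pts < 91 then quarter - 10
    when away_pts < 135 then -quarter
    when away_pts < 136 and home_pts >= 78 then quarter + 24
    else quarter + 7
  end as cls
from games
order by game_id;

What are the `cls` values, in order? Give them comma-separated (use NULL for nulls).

-1, -1, -9, -4, -1, -9, -1, 10, -3

game_id=60: away_pts < 135 → -1
game_id=61: away_pts < 135 → -1
game_id=62: away_pts < 91 → -9
game_id=63: away_pts < 135 → -4
game_id=64: away_pts < 135 → -1
game_id=65: away_pts < 91 → -9
game_id=66: away_pts < 135 → -1
game_id=67: ELSE → 10
game_id=68: away_pts < 135 → -3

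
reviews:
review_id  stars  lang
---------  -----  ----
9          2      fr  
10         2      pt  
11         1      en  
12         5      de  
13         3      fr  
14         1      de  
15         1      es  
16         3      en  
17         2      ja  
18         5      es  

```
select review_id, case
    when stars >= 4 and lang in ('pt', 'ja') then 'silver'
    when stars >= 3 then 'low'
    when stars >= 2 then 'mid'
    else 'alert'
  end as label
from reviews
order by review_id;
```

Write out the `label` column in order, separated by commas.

mid, mid, alert, low, low, alert, alert, low, mid, low

review_id=9: stars >= 2 → mid
review_id=10: stars >= 2 → mid
review_id=11: ELSE → alert
review_id=12: stars >= 3 → low
review_id=13: stars >= 3 → low
review_id=14: ELSE → alert
review_id=15: ELSE → alert
review_id=16: stars >= 3 → low
review_id=17: stars >= 2 → mid
review_id=18: stars >= 3 → low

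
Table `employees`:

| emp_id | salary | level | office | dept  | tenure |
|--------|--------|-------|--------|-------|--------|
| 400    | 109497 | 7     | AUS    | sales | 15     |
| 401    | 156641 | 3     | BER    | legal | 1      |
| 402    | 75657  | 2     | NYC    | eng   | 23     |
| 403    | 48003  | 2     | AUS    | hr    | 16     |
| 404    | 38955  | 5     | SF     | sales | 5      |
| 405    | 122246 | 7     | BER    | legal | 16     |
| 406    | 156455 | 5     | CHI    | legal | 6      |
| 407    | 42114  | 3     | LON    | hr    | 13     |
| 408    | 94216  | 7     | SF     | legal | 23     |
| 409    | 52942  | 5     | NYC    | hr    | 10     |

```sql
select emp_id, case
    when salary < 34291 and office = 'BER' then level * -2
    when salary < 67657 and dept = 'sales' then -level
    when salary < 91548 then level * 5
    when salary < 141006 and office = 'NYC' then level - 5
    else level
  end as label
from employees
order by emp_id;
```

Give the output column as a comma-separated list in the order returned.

7, 3, 10, 10, -5, 7, 5, 15, 7, 25

emp_id=400: ELSE → 7
emp_id=401: ELSE → 3
emp_id=402: salary < 91548 → 10
emp_id=403: salary < 91548 → 10
emp_id=404: salary < 67657 and dept = 'sales' → -5
emp_id=405: ELSE → 7
emp_id=406: ELSE → 5
emp_id=407: salary < 91548 → 15
emp_id=408: ELSE → 7
emp_id=409: salary < 91548 → 25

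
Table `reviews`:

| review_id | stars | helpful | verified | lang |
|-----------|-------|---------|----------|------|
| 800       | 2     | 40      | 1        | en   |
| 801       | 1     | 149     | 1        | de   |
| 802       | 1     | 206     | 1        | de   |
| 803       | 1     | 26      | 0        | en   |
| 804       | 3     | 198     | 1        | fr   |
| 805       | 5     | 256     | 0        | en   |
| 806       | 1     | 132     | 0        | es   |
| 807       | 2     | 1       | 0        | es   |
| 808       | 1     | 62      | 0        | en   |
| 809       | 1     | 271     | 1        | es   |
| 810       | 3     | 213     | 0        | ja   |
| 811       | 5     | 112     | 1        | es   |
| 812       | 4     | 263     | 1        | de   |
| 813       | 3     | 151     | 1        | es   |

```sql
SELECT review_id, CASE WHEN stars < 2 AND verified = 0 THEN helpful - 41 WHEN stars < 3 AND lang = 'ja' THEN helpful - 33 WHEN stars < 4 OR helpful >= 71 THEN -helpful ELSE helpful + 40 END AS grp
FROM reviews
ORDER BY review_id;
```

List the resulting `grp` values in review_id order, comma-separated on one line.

-40, -149, -206, -15, -198, -256, 91, -1, 21, -271, -213, -112, -263, -151

review_id=800: stars < 4 OR helpful >= 71 → -40
review_id=801: stars < 4 OR helpful >= 71 → -149
review_id=802: stars < 4 OR helpful >= 71 → -206
review_id=803: stars < 2 AND verified = 0 → -15
review_id=804: stars < 4 OR helpful >= 71 → -198
review_id=805: stars < 4 OR helpful >= 71 → -256
review_id=806: stars < 2 AND verified = 0 → 91
review_id=807: stars < 4 OR helpful >= 71 → -1
review_id=808: stars < 2 AND verified = 0 → 21
review_id=809: stars < 4 OR helpful >= 71 → -271
review_id=810: stars < 4 OR helpful >= 71 → -213
review_id=811: stars < 4 OR helpful >= 71 → -112
review_id=812: stars < 4 OR helpful >= 71 → -263
review_id=813: stars < 4 OR helpful >= 71 → -151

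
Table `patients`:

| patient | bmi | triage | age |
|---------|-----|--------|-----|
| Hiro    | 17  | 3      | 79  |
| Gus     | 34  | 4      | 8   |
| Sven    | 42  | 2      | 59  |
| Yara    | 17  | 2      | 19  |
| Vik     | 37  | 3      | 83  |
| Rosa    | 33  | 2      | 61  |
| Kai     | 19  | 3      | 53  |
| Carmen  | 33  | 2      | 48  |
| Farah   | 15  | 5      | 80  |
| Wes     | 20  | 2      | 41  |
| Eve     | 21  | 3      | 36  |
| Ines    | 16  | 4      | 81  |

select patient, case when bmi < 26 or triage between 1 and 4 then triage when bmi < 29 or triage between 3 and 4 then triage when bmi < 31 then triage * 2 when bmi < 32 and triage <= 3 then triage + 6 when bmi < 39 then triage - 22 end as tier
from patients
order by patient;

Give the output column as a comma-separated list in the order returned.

2, 3, 5, 4, 3, 4, 3, 2, 2, 3, 2, 2

patient=Carmen: bmi < 26 or triage between 1 and 4 → 2
patient=Eve: bmi < 26 or triage between 1 and 4 → 3
patient=Farah: bmi < 26 or triage between 1 and 4 → 5
patient=Gus: bmi < 26 or triage between 1 and 4 → 4
patient=Hiro: bmi < 26 or triage between 1 and 4 → 3
patient=Ines: bmi < 26 or triage between 1 and 4 → 4
patient=Kai: bmi < 26 or triage between 1 and 4 → 3
patient=Rosa: bmi < 26 or triage between 1 and 4 → 2
patient=Sven: bmi < 26 or triage between 1 and 4 → 2
patient=Vik: bmi < 26 or triage between 1 and 4 → 3
patient=Wes: bmi < 26 or triage between 1 and 4 → 2
patient=Yara: bmi < 26 or triage between 1 and 4 → 2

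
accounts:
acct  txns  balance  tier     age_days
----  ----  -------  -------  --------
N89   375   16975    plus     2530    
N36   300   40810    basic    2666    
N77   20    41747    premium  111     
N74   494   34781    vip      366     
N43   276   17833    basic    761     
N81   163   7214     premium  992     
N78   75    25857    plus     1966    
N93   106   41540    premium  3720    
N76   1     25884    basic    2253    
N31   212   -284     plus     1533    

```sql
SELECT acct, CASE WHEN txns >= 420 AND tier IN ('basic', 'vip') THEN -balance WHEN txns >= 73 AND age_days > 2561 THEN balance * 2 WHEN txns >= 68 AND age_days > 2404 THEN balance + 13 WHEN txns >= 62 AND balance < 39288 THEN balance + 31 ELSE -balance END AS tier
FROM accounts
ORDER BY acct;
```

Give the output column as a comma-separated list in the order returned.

-253, 81620, 17864, -34781, -25884, -41747, 25888, 7245, 16988, 83080

acct=N31: txns >= 62 AND balance < 39288 → -253
acct=N36: txns >= 73 AND age_days > 2561 → 81620
acct=N43: txns >= 62 AND balance < 39288 → 17864
acct=N74: txns >= 420 AND tier IN ('basic', 'vip') → -34781
acct=N76: ELSE → -25884
acct=N77: ELSE → -41747
acct=N78: txns >= 62 AND balance < 39288 → 25888
acct=N81: txns >= 62 AND balance < 39288 → 7245
acct=N89: txns >= 68 AND age_days > 2404 → 16988
acct=N93: txns >= 73 AND age_days > 2561 → 83080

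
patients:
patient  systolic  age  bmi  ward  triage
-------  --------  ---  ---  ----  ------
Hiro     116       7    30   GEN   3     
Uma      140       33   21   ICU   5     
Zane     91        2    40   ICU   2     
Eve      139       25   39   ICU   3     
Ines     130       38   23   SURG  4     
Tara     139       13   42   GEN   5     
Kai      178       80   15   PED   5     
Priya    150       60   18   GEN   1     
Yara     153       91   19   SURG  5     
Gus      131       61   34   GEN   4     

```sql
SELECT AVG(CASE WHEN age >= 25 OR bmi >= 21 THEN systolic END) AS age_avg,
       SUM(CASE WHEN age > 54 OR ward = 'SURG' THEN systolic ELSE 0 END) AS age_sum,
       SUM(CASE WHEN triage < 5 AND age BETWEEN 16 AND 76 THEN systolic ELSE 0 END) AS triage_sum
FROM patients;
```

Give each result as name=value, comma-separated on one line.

[age_avg: age >= 25 OR bmi >= 21]
patient=Hiro: ✓ → 116
patient=Uma: ✓ → 140
patient=Zane: ✓ → 91
patient=Eve: ✓ → 139
patient=Ines: ✓ → 130
patient=Tara: ✓ → 139
patient=Kai: ✓ → 178
patient=Priya: ✓ → 150
patient=Yara: ✓ → 153
patient=Gus: ✓ → 131
age_avg = (116 + 140 + 91 + 139 + 130 + 139 + 178 + 150 + 153 + 131) / 10 = 136.7
—
[age_sum: age > 54 OR ward = 'SURG']
patient=Hiro: ✗
patient=Uma: ✗
patient=Zane: ✗
patient=Eve: ✗
patient=Ines: ✓ → 130
patient=Tara: ✗
patient=Kai: ✓ → 178
patient=Priya: ✓ → 150
patient=Yara: ✓ → 153
patient=Gus: ✓ → 131
age_sum = 130 + 178 + 150 + 153 + 131 = 742
—
[triage_sum: triage < 5 AND age BETWEEN 16 AND 76]
patient=Hiro: ✗
patient=Uma: ✗
patient=Zane: ✗
patient=Eve: ✓ → 139
patient=Ines: ✓ → 130
patient=Tara: ✗
patient=Kai: ✗
patient=Priya: ✓ → 150
patient=Yara: ✗
patient=Gus: ✓ → 131
triage_sum = 139 + 130 + 150 + 131 = 550

age_avg=136.7, age_sum=742, triage_sum=550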